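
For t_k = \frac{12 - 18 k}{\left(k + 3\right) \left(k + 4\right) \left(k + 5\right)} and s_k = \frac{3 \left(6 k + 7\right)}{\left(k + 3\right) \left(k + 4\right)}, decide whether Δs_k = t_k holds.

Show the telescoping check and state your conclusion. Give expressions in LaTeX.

valid; difference matches t_k

s_(k+1) = 3*(6*k + 13)/((k + 4)*(k + 5))
s_(k+1) − s_k = 6*(2 - 3*k)/(k**3 + 12*k**2 + 47*k + 60)
(s_(k+1) − s_k) − t_k = 0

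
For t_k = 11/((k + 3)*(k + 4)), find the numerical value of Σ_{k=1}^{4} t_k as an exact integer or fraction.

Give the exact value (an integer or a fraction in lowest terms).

Σ = 11/8

The ratio is (k + 3)/(k + 5).
Normal form (A,B,C) = (k + 3, k + 5, 1).
Set up (k + 3)·f(k+1) − (k + 4)·f(k) − (1) = 0.
Degrees (1,1,0) ⇒ d ≤ 1.
Solve for f: f(k) = k/3 (degree 1 ≤ 1).
Certificate R = B(k−1)f/C = k*(k + 4)/3 gives s_k = 11*k/(3*(k + 3)).
Verify: 11/(k**2 + 7*k + 12) matches t_k.
Σ_(k=1)^(4) t_k = s_(5) − s_(1) = 55/24 − (11/12) = 11/8.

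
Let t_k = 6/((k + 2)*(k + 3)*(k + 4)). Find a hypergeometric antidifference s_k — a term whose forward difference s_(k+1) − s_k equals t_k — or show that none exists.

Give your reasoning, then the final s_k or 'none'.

s_k = k*(k + 5)/(2*(k + 2)*(k + 3))

The ratio is (k + 2)/(k + 5).
A = k + 2, B = k + 5, C = 1.
f must satisfy (k + 2)·f(k+1) − (k + 4)·f(k) = 1.
Bound: deg f ≤ 2.
Solving with deg f ≤ 2: f(k) = k*(k + 5)/12.
Get s_k = R·t_k = k*(k + 5)/(2*(k + 2)*(k + 3)) with R(k) = B(k−1)f(k)/C(k) = k*(k + 4)*(k + 5)/12.
s_(k+1) − s_k = 6/(k**3 + 9*k**2 + 26*k + 24) = t_k.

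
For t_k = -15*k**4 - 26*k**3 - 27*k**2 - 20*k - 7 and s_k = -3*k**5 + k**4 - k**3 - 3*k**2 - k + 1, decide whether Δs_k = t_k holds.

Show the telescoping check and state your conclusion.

s_(k+1) = -k - 3*(k + 1)**5 + (k + 1)**4 - (k + 1)**3 - 3*(k + 1)**2
s_(k+1) − s_k = -15*k**4 - 26*k**3 - 27*k**2 - 20*k - 7
(s_(k+1) − s_k) − t_k = 0

valid; difference matches t_k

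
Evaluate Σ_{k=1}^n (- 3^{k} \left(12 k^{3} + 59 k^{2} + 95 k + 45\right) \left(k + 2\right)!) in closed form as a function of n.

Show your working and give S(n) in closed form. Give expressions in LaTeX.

Compute t_(k+1)/t_k: get 3*(12*k**4 + 131*k**3 + 534*k**2 + 958*k + 633)/(12*k**3 + 59*k**2 + 95*k + 45).
Factor: A=3*k + 9; B=1; C=k**3 + 59*k**2/12 + 95*k/12 + 15/4.
f must satisfy (3*k + 9)·f(k+1) − (1)·f(k) = k**3 + 59*k**2/12 + 95*k/12 + 15/4.
Degrees (1,0,3) ⇒ d ≤ 2.
A polynomial solution: f(k) = k*(4*k + 1)/12.
Get s_k = R·t_k = -3**k*k*(4*k + 1)*factorial(k + 2) with R(k) = B(k−1)f(k)/C(k) = k*(4*k + 1)/(12*k**3 + 59*k**2 + 95*k + 45).
Δs = -3**k*(12*k**3 + 59*k**2 + 95*k + 45)*factorial(k + 2), as required.
Evaluate: s_(n+1) = -3**(n + 1)*(n + 1)*(4*n + 5)*factorial(n + 3); subtract s_(1) = -90 ⇒ S(n) = -12*3**n*n**2*factorial(n + 3) - 27*3**n*n*factorial(n + 3) - 15*3**n*factorial(n + 3) + 90.

S(n) = - 12 \cdot 3^{n} n^{2} \left(n + 3\right)! - 27 \cdot 3^{n} n \left(n + 3\right)! - 15 \cdot 3^{n} \left(n + 3\right)! + 90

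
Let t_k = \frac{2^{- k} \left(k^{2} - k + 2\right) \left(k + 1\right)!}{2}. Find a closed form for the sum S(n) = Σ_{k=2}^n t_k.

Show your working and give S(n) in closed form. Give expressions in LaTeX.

r(k) = (k + 2)*(-k + (k + 1)**2 + 1)/(2*(k**2 - k + 2)) after simplifying.
A = k/2 + 1, B = 1, C = k**2 - k + 2.
Key eq: (k/2 + 1)·f(k+1) = (1)·f(k) + (k**2 - k + 2).
Bound: deg f ≤ 1.
Coefficient equations give f(k) = 2*(k - 2).
So s_k = (B(k−1)f/C)·t_k = (2*(k - 2)/(k**2 - k + 2))·t_k = (k - 2)*factorial(k + 1)/2**k.
Verify: (k**2 - k + 2)*factorial(k + 1)/(2*2**k) matches t_k.
s_(n+1) = 2**(-n - 1)*(n - 1)*factorial(n + 2) and s_(2) = 0, so S(n) = 2**(-n - 1)*(n - 1)*factorial(n + 2).

S(n) = 2^{- n - 1} \left(n - 1\right) \left(n + 2\right)!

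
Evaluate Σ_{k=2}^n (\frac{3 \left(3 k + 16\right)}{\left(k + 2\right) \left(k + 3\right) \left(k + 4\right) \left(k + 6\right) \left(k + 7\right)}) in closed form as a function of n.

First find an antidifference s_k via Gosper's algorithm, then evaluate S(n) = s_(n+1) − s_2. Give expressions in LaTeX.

S(n) = \frac{3 \left(n^{3} + 14 n^{2} + 61 n - 76\right)}{160 \left(n^{3} + 14 n^{2} + 61 n + 84\right)}

t_(k+1)/t_k = (k + 2)*(k + 6)*(3*k + 19)/((k + 5)*(k + 8)*(3*k + 16)).
A = k + 2, B = k + 8, C = k**2 + 31*k/3 + 80/3.
Set up (k + 2)·f(k+1) − (k + 7)·f(k) − (k**2 + 31*k/3 + 80/3) = 0.
Bound: deg f ≤ 5.
Solve for f: f(k) = k*(k + 4)*(k + 5)*(k**2 + 11*k + 36)/108 (degree 5 ≤ 5).
Get s_k = R·t_k = k*(k**2 + 11*k + 36)/(12*(k**3 + 11*k**2 + 36*k + 36)) with R(k) = B(k−1)f(k)/C(k) = k*(k + 4)*(k + 7)*(k**2 + 11*k + 36)/(36*(3*k + 16)).
Δs = 3*(3*k + 16)/(k**5 + 22*k**4 + 185*k**3 + 740*k**2 + 1404*k + 1008), as required.
s_(n+1) = (n**3 + 14*n**2 + 61*n + 48)/(12*(n**3 + 14*n**2 + 61*n + 84)) and s_(2) = 31/480, so S(n) = 3*(n**3 + 14*n**2 + 61*n - 76)/(160*(n**3 + 14*n**2 + 61*n + 84)).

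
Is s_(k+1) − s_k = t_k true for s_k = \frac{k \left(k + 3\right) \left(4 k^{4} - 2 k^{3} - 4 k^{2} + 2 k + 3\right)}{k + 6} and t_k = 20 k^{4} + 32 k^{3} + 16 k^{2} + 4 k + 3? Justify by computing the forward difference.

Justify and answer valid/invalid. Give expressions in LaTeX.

Invalid: residual \frac{6 \left(- 8 k^{5} - 77 k^{4} - 106 k^{3} - 49 k^{2} - 12 k - 9\right)}{k^{2} + 13 k + 42} ≠ 0.

s_(k+1) = (4*k**6 + 34*k**5 + 100*k**4 + 130*k**3 + 79*k**2 + 31*k + 12)/(k + 7)
s_(k+1) − s_k = (20*k**6 + 244*k**5 + 810*k**4 + 920*k**3 + 433*k**2 + 135*k + 72)/(k**2 + 13*k + 42)
(s_(k+1) − s_k) − t_k = 6*(-8*k**5 - 77*k**4 - 106*k**3 - 49*k**2 - 12*k - 9)/(k**2 + 13*k + 42)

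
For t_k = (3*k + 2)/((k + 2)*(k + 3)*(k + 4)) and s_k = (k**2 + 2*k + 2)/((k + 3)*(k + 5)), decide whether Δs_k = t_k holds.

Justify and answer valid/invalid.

s_(k+1) = (2*k + (k + 1)**2 + 4)/((k + 4)*(k + 6))
s_(k+1) − s_k = (6*k**2 + 32*k + 27)/(k**4 + 18*k**3 + 119*k**2 + 342*k + 360)
(s_(k+1) − s_k) − t_k = 3*(k**3 + 3*k**2 - 7*k - 2)/(k**5 + 20*k**4 + 155*k**3 + 580*k**2 + 1044*k + 720)

Invalid: residual 3*(k**3 + 3*k**2 - 7*k - 2)/(k**5 + 20*k**4 + 155*k**3 + 580*k**2 + 1044*k + 720) ≠ 0.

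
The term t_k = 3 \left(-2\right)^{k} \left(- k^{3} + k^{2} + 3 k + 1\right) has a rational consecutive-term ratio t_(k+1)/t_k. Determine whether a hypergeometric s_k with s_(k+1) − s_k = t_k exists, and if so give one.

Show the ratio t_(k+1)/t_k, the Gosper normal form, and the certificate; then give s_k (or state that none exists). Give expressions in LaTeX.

s_k = \left(-2\right)^{k} \left(k^{3} - 3 k^{2} - k + 1\right)

t_(k+1)/t_k = 2*(-k**3 - 2*k**2 + 2*k + 4)/(k**3 - k**2 - 3*k - 1).
Normal form (A,B,C) = (-2, 1, k**3 - k**2 - 3*k - 1).
Need (-2)·f(k+1) − (1)·f(k) = k**3 - k**2 - 3*k - 1.
d = 3 from the (0,0,3) case.
Solving with deg f ≤ 3: f(k) = -(k**3 - 3*k**2 - k + 1)/3.
R(k) = B(k−1)·f(k)/C(k) = -(k**3 - 3*k**2 - k + 1)/(3*(k + 1)*(k**2 - 2*k - 1)); s_k = R·t_k = (-2)**k*(k**3 - 3*k**2 - k + 1).
Δs = 3*(-2)**k*(-k**3 + k**2 + 3*k + 1), as required.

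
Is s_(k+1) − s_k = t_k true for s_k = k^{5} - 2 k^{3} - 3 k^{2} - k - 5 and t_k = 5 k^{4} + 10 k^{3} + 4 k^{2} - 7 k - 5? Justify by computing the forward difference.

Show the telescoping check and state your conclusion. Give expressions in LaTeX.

s_(k+1) = -k + (k + 1)**5 - 2*(k + 1)**3 - 3*(k + 1)**2 - 6
s_(k+1) − s_k = 5*k**4 + 10*k**3 + 4*k**2 - 7*k - 5
(s_(k+1) − s_k) − t_k = 0

valid (s_(k+1) − s_k reduces to t_k)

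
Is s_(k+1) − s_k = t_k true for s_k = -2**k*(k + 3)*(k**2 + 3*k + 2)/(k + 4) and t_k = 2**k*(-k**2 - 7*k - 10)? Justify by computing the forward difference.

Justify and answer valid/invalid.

Invalid: residual 2**k*(k**3 + 10*k**2 + 35*k + 38)/(k**2 + 9*k + 20) ≠ 0.

s_(k+1) = -2**(k + 1)*(k + 4)*(3*k + (k + 1)**2 + 5)/(k + 5)
s_(k+1) − s_k = 2**k*(-k**4 - 15*k**3 - 83*k**2 - 195*k - 162)/(k**2 + 9*k + 20)
(s_(k+1) − s_k) − t_k = 2**k*(k**3 + 10*k**2 + 35*k + 38)/(k**2 + 9*k + 20)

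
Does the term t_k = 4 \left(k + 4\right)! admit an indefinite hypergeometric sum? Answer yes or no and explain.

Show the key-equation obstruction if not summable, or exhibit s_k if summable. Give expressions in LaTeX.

No; the degree bound rules out any f.

Compute t_(k+1)/t_k: get k + 5.
Gosper form: A/B · C(k+1)/C(k) with A=k + 5, B=1, C=1.
Set up (k + 5)·f(k+1) − (1)·f(k) − (1) = 0.
deg f ≤ -1 (via 1,0,0).
d = -1 < 0 ⇒ no nonzero polynomial f; not summable.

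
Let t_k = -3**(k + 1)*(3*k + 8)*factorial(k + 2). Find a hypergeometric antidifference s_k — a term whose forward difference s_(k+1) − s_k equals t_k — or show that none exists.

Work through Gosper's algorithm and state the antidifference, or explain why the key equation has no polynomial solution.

s_k = -3**(k + 1)*factorial(k + 2)

Step 1: r(k) = 3*(k + 3)*(3*k + 11)/(3*k + 8).
Gosper form: A/B · C(k+1)/C(k) with A=3*k + 9, B=1, C=k + 8/3.
f must satisfy (3*k + 9)·f(k+1) − (1)·f(k) = k + 8/3.
From deg A=1, deg B=0, deg C=1: d=0.
A polynomial solution: f(k) = 1/3.
Then R = B(k−1)f/C = 1/(3*k + 8), so s_k = R(k)·t_k = -3**(k + 1)*factorial(k + 2).
Verify: -3**(k + 1)*(3*k + 8)*factorial(k + 2) matches t_k.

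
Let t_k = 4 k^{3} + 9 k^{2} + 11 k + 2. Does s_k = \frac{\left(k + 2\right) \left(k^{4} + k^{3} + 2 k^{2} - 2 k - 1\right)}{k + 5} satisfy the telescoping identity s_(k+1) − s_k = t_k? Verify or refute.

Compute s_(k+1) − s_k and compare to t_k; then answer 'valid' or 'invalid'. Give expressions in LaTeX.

s_(k+1) = (k**5 + 8*k**4 + 26*k**3 + 42*k**2 + 28*k + 3)/(k + 6)
s_(k+1) − s_k = (4*k**5 + 44*k**4 + 146*k**3 + 231*k**2 + 175*k + 27)/(k**2 + 11*k + 30)
(s_(k+1) − s_k) − t_k = 3*(-3*k**4 - 28*k**3 - 54*k**2 - 59*k - 11)/(k**2 + 11*k + 30)

Invalid: residual \frac{3 \left(- 3 k^{4} - 28 k^{3} - 54 k^{2} - 59 k - 11\right)}{k^{2} + 11 k + 30} ≠ 0.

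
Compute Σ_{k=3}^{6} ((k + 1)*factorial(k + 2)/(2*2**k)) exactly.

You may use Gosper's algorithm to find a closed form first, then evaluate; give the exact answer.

t_(k+1)/t_k = (k + 2)*(k + 3)/(2*(k + 1)).
Gosper form: A/B · C(k+1)/C(k) with A=k/2 + 3/2, B=1, C=k + 1.
Solve (k/2 + 3/2)·f(k+1) − (1)·f(k) = k + 1.
Bound: deg f ≤ 0.
Solving with deg f ≤ 0: f(k) = 2.
R(k) = B(k−1)·f(k)/C(k) = 2/(k + 1); s_k = R·t_k = factorial(k + 2)/2**k.
s_(k+1) − s_k = (k + 1)*factorial(k + 2)/(2*2**k) = t_k.
Telescoping: Σ = s_(7) − s_(3) = 2835 − (15) = 2820.

Σ = 2820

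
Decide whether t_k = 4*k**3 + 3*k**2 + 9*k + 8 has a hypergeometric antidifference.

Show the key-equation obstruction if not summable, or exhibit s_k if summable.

Yes. s_k = k*(k**3 - k**2 + 4*k + 4).

Compute t_(k+1)/t_k: get (4*k**3 + 15*k**2 + 27*k + 24)/(4*k**3 + 3*k**2 + 9*k + 8).
Gosper form: A/B · C(k+1)/C(k) with A=1, B=1, C=k**3 + 3*k**2/4 + 9*k/4 + 2.
Need (1)·f(k+1) − (1)·f(k) = k**3 + 3*k**2/4 + 9*k/4 + 2.
d = 4 from the (0,0,3) case.
Coefficient equations give f(k) = k*(k**3 - k**2 + 4*k + 4)/4.
Certificate R = B(k−1)f/C = k*(k**3 - k**2 + 4*k + 4)/(4*k**3 + 3*k**2 + 9*k + 8) gives s_k = k*(k**3 - k**2 + 4*k + 4).
Δs = 4*k**3 + 3*k**2 + 9*k + 8, as required.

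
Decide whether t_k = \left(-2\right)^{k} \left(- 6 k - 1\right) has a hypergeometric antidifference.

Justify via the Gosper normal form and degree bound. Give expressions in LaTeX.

Yes. s_k = \left(-2\right)^{k} \left(2 k - 1\right).

t_(k+1)/t_k = 2*(-6*k - 7)/(6*k + 1).
So A=-2 and B=1, with C=k + 1/6.
f must satisfy (-2)·f(k+1) − (1)·f(k) = k + 1/6.
Bound: deg f ≤ 1.
Solving with deg f ≤ 1: f(k) = -(2*k - 1)/6.
Then R = B(k−1)f/C = -(2*k - 1)/(6*k + 1), so s_k = R(k)·t_k = (-2)**k*(2*k - 1).
Check: Δs_k = (-2)**k*(-6*k - 1). ✓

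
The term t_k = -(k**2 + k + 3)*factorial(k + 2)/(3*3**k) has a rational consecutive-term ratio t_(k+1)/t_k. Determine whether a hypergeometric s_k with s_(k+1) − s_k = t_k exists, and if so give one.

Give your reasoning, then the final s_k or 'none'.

Step 1: r(k) = (k + 3)*(k + (k + 1)**2 + 4)/(3*(k**2 + k + 3)).
So A=k/3 + 1 and B=1, with C=k**2 + k + 3.
Key eq: (k/3 + 1)·f(k+1) = (1)·f(k) + (k**2 + k + 3).
deg f ≤ 1 (via 1,0,2).
Solve for f: f(k) = 3*k (degree 1 ≤ 1).
Get s_k = R·t_k = -k*factorial(k + 2)/3**k with R(k) = B(k−1)f(k)/C(k) = 3*k/(k**2 + k + 3).
Check: Δs_k = -(k**2 + k + 3)*factorial(k + 2)/(3*3**k). ✓

s_k = -k*factorial(k + 2)/3**k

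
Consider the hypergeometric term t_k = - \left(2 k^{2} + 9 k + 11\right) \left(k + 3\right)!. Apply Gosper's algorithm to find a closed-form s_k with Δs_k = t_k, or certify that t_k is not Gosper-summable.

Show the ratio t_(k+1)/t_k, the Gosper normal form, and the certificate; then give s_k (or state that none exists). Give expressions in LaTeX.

s_k = - \left(2 k + 1\right) \left(k + 3\right)!

t_(k+1)/t_k = (k + 4)*(9*k + 2*(k + 1)**2 + 20)/(2*k**2 + 9*k + 11).
Take A(k)=k + 4, B(k)=1, C(k)=k**2 + 9*k/2 + 11/2.
Set up (k + 4)·f(k+1) − (1)·f(k) − (k**2 + 9*k/2 + 11/2) = 0.
deg f ≤ 1 (via 1,0,2).
Solving with deg f ≤ 1: f(k) = (2*k + 1)/2.
R(k) = B(k−1)·f(k)/C(k) = (2*k + 1)/(2*k**2 + 9*k + 11); s_k = R·t_k = -(2*k + 1)*factorial(k + 3).
s_(k+1) − s_k = -(2*k**2 + 9*k + 11)*factorial(k + 3) = t_k.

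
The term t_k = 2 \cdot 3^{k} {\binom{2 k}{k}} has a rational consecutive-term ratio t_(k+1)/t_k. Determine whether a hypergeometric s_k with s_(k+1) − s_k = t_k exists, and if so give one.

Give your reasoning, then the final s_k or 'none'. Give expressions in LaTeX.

Ratio r(k) = 6*(2*k + 1)/(k + 1).
Gosper form: A/B · C(k+1)/C(k) with A=12*k + 6, B=k + 1, C=1.
Solve (12*k + 6)·f(k+1) − (k)·f(k) = 1.
Bound: deg f ≤ -1.
deg f ≤ -1 is impossible — no certificate.

no hypergeometric antidifference exists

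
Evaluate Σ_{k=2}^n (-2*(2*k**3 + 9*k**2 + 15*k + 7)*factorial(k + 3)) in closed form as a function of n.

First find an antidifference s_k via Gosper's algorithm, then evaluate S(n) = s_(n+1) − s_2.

The ratio is (2*k**4 + 23*k**3 + 99*k**2 + 189*k + 132)/(2*k**3 + 9*k**2 + 15*k + 7).
Take A(k)=k + 4, B(k)=1, C(k)=k**3 + 9*k**2/2 + 15*k/2 + 7/2.
Solve (k + 4)·f(k+1) − (1)·f(k) = k**3 + 9*k**2/2 + 15*k/2 + 7/2.
From deg A=1, deg B=0, deg C=3: d=2.
Solve for f: f(k) = (2*k**2 - k + 1)/2 (degree 2 ≤ 2).
Certificate R = B(k−1)f/C = (2*k**2 - k + 1)/(2*k**3 + 9*k**2 + 15*k + 7) gives s_k = -2*(2*k**2 - k + 1)*factorial(k + 3).
Δs = -2*(2*k**3 + 9*k**2 + 15*k + 7)*factorial(k + 3), as required.
Evaluate: s_(n+1) = -2*(2*n**2 + 3*n + 2)*factorial(n + 4); subtract s_(2) = -1680 ⇒ S(n) = -4*n**2*factorial(n + 4) - 6*n*factorial(n + 4) - 4*factorial(n + 4) + 1680.

S(n) = -4*n**2*factorial(n + 4) - 6*n*factorial(n + 4) - 4*factorial(n + 4) + 1680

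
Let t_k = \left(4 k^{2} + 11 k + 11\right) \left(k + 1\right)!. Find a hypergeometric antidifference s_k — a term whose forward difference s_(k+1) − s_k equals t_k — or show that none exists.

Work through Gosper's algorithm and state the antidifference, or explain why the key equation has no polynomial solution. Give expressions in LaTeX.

Ratio r(k) = (k + 2)*(11*k + 4*(k + 1)**2 + 22)/(4*k**2 + 11*k + 11).
Factor: A=k + 2; B=1; C=k**2 + 11*k/4 + 11/4.
Need (k + 2)·f(k+1) − (1)·f(k) = k**2 + 11*k/4 + 11/4.
From deg A=1, deg B=0, deg C=2: d=1.
Coefficient equations give f(k) = (4*k + 3)/4.
Certificate R = B(k−1)f/C = (4*k + 3)/(4*k**2 + 11*k + 11) gives s_k = (4*k + 3)*factorial(k + 1).
Δs = (4*k**2 + 11*k + 11)*factorial(k + 1), as required.

s_k = \left(4 k + 3\right) \left(k + 1\right)!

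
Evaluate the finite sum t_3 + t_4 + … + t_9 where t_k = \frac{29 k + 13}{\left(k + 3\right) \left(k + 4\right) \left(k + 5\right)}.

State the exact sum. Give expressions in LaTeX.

Σ = 761/546

r(k) = (k + 3)*(29*k + 42)/((k + 6)*(29*k + 13)) after simplifying.
So A=k + 3 and B=k + 6, with C=k + 13/29.
Need (k + 3)·f(k+1) − (k + 5)·f(k) = k + 13/29.
d = 2 from the (1,1,1) case.
Coefficient equations give f(k) = k*(25*k + 1)/174.
So s_k = (B(k−1)f/C)·t_k = (k*(k + 5)*(25*k + 1)/(6*(29*k + 13)))·t_k = k*(25*k + 1)/(6*(k + 3)*(k + 4)).
Check: Δs_k = (29*k + 13)/(k**3 + 12*k**2 + 47*k + 60). ✓
Evaluate s at k=10 and k=3: 1255/546 and 19/21; difference 761/546.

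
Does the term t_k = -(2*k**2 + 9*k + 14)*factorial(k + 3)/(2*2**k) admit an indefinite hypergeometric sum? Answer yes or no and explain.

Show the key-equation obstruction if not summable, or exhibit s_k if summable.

The ratio is (k + 4)*(9*k + 2*(k + 1)**2 + 23)/(2*(2*k**2 + 9*k + 14)).
So A=k/2 + 2 and B=1, with C=k**2 + 9*k/2 + 7.
Need (k/2 + 2)·f(k+1) − (1)·f(k) = k**2 + 9*k/2 + 7.
Bound: deg f ≤ 1.
Solve for f: f(k) = 2*k + 3 (degree 1 ≤ 1).
Certificate R = B(k−1)f/C = 2*(2*k + 3)/(2*k**2 + 9*k + 14) gives s_k = -(2*k + 3)*factorial(k + 3)/2**k.
Δs = -(2*k**2 + 9*k + 14)*factorial(k + 3)/(2*2**k), as required.

Yes. s_k = -(2*k + 3)*factorial(k + 3)/2**k.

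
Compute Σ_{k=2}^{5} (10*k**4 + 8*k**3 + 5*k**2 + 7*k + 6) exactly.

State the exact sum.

r(k) = (10*k**4 + 48*k**3 + 89*k**2 + 81*k + 36)/(10*k**4 + 8*k**3 + 5*k**2 + 7*k + 6) after simplifying.
So A=1 and B=1, with C=k**4 + 4*k**3/5 + k**2/2 + 7*k/10 + 3/5.
Key eq: (1)·f(k+1) = (1)·f(k) + (k**4 + 4*k**3/5 + k**2/2 + 7*k/10 + 3/5).
From deg A=0, deg B=0, deg C=4: d=5.
Solving with deg f ≤ 5: f(k) = k*(2*k**4 - 3*k**3 + k**2 + 3*k + 3)/10.
Certificate R = B(k−1)f/C = k*(2*k**4 - 3*k**3 + k**2 + 3*k + 3)/(10*k**4 + 8*k**3 + 5*k**2 + 7*k + 6) gives s_k = k*(2*k**4 - 3*k**3 + k**2 + 3*k + 3).
Check: Δs_k = 10*k**4 + 8*k**3 + 5*k**2 + 7*k + 6. ✓
Σ_(k=2)^(5) t_k = s_(6) − s_(2) = 12006 − (42) = 11964.

Σ = 11964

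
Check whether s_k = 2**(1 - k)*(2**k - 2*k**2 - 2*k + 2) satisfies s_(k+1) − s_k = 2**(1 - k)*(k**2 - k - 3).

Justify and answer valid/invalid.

Valid: the claim telescopes to t_k.

s_(k+1) = 2**(1 - k)*(2**k - k - (k + 1)**2)
s_(k+1) − s_k = 2**(1 - k)*(k**2 - k - 3)
(s_(k+1) − s_k) − t_k = 0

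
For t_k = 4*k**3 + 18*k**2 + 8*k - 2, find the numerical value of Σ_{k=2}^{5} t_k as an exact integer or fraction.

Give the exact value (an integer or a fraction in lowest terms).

r(k) = (2*k**3 + 15*k**2 + 28*k + 14)/(2*k**3 + 9*k**2 + 4*k - 1) after simplifying.
Take A(k)=1, B(k)=1, C(k)=k**3 + 9*k**2/2 + 2*k - 1/2.
Set up (1)·f(k+1) − (1)·f(k) − (k**3 + 9*k**2/2 + 2*k - 1/2) = 0.
Bound: deg f ≤ 4.
Solving with deg f ≤ 4: f(k) = k*(k**3 + 4*k**2 - 4*k - 3)/4.
R(k) = B(k−1)·f(k)/C(k) = k*(k**3 + 4*k**2 - 4*k - 3)/(2*(2*k**3 + 9*k**2 + 4*k - 1)); s_k = R·t_k = k*(k**3 + 4*k**2 - 4*k - 3).
Verify: 4*k**3 + 18*k**2 + 8*k - 2 matches t_k.
Σ_(k=2)^(5) t_k = s_(6) − s_(2) = 1998 − (26) = 1972.

Σ = 1972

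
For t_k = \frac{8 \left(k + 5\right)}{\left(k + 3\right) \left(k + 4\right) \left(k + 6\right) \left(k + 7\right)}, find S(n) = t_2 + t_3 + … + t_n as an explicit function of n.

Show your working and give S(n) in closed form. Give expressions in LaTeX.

S(n) = \frac{n^{2} + 11 n - 12}{10 \left(n^{2} + 11 n + 28\right)}

Ratio r(k) = (k + 3)*(k + 6)**2/((k + 5)**2*(k + 8)).
Normal form (A,B,C) = (k + 3, k + 8, k**2 + 10*k + 25).
Need (k + 3)·f(k+1) − (k + 7)·f(k) = k**2 + 10*k + 25.
Degrees (1,1,2) ⇒ d ≤ 4.
Solve for f: f(k) = k*(k + 4)*(k + 5)*(k + 9)/36 (degree 4 ≤ 4).
Then R = B(k−1)f/C = k*(k + 4)*(k + 7)*(k + 9)/(36*(k + 5)), so s_k = R(k)·t_k = 2*k*(k + 9)/(9*(k**2 + 9*k + 18)).
Δs = 8*(k + 5)/(k**4 + 20*k**3 + 145*k**2 + 450*k + 504), as required.
Telescope: S(n) = s_(n+1) − s_(2) = 2*(n**2 + 11*n + 10)/(9*(n**2 + 11*n + 28)) − (11/90) = (n**2 + 11*n - 12)/(10*(n**2 + 11*n + 28)).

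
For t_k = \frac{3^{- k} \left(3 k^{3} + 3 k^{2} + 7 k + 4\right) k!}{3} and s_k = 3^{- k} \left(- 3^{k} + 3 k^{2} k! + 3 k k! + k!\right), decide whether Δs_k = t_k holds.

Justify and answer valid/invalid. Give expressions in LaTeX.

valid (s_(k+1) − s_k reduces to t_k)

s_(k+1) = (-3*3**k + 3*k**3*factorial(k) + 12*k**2*factorial(k) + 16*k*factorial(k) + 7*factorial(k))/(3*3**k)
s_(k+1) − s_k = (3*k**3 + 3*k**2 + 7*k + 4)*factorial(k)/(3*3**k)
(s_(k+1) − s_k) − t_k = 0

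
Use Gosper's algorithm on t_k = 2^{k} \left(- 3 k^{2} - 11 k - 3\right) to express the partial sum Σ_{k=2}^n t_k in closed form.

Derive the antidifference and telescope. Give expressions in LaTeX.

S(n) = - 6 \cdot 2^{n} n^{2} - 10 \cdot 2^{n} n - 2 \cdot 2^{n} + 36

t_(k+1)/t_k = 2*(3*k**2 + 17*k + 17)/(3*k**2 + 11*k + 3).
Gosper form: A/B · C(k+1)/C(k) with A=2, B=1, C=k**2 + 11*k/3 + 1.
f must satisfy (2)·f(k+1) − (1)·f(k) = k**2 + 11*k/3 + 1.
Bound: deg f ≤ 2.
Coefficient equations give f(k) = (3*k**2 - k - 1)/3.
R(k) = B(k−1)·f(k)/C(k) = (3*k**2 - k - 1)/(3*k**2 + 11*k + 3); s_k = R·t_k = 2**k*(-3*k**2 + k + 1).
Δs = 2**k*(-3*k**2 - 11*k - 3), as required.
s_(n+1) = 2**(n + 1)*(-3*n**2 - 5*n - 1) and s_(2) = -36, so S(n) = -6*2**n*n**2 - 10*2**n*n - 2*2**n + 36.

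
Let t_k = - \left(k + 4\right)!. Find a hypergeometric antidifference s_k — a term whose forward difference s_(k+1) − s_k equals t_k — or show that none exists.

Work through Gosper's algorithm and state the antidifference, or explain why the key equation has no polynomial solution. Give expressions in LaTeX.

not Gosper-summable; s_k does not exist

The ratio is k + 5.
Normal form (A,B,C) = (k + 5, 1, 1).
f must satisfy (k + 5)·f(k+1) − (1)·f(k) = 1.
d = -1 from the (1,0,0) case.
d = -1 < 0 ⇒ no nonzero polynomial f; not summable.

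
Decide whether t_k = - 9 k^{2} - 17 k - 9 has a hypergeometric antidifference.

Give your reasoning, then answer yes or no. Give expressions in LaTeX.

Yes. s_k = k \left(- 3 k^{2} - 4 k - 2\right).

The ratio is (9*k**2 + 35*k + 35)/(9*k**2 + 17*k + 9).
Factor: A=1; B=1; C=k**2 + 17*k/9 + 1.
f must satisfy (1)·f(k+1) − (1)·f(k) = k**2 + 17*k/9 + 1.
Degrees (0,0,2) ⇒ d ≤ 3.
A polynomial solution: f(k) = k*(3*k**2 + 4*k + 2)/9.
Get s_k = R·t_k = k*(-3*k**2 - 4*k - 2) with R(k) = B(k−1)f(k)/C(k) = k*(3*k**2 + 4*k + 2)/(9*k**2 + 17*k + 9).
Verify: -9*k**2 - 17*k - 9 matches t_k.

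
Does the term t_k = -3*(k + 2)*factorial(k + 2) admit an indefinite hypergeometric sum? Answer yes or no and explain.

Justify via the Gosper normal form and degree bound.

Yes. s_k = -3*factorial(k + 2).

t_(k+1)/t_k = (k + 3)**2/(k + 2).
A = k + 3, B = 1, C = k + 2.
f must satisfy (k + 3)·f(k+1) − (1)·f(k) = k + 2.
Degrees (1,0,1) ⇒ d ≤ 0.
Solve for f: f(k) = 1 (degree 0 ≤ 0).
R(k) = B(k−1)·f(k)/C(k) = 1/(k + 2); s_k = R·t_k = -3*factorial(k + 2).
s_(k+1) − s_k = -3*(k + 2)*factorial(k + 2) = t_k.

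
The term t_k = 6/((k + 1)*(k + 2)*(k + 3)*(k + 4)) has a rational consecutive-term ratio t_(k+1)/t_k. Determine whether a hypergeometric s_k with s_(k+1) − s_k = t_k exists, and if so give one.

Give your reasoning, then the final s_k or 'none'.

r(k) = (k + 1)/(k + 5) after simplifying.
So A=k + 1 and B=k + 5, with C=1.
Solve (k + 1)·f(k+1) − (k + 4)·f(k) = 1.
deg f ≤ 3 (via 1,1,0).
Solve for f: f(k) = k*(k**2 + 6*k + 11)/18 (degree 3 ≤ 3).
Certificate R = B(k−1)f/C = k*(k + 4)*(k**2 + 6*k + 11)/18 gives s_k = k*(k**2 + 6*k + 11)/(3*(k + 1)*(k + 2)*(k + 3)).
s_(k+1) − s_k = 6/(k**4 + 10*k**3 + 35*k**2 + 50*k + 24) = t_k.

s_k = k*(k**2 + 6*k + 11)/(3*(k + 1)*(k + 2)*(k + 3))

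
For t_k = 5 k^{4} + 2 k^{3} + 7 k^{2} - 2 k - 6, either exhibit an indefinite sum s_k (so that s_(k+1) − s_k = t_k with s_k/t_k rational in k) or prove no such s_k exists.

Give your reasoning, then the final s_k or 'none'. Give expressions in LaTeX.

s_k = k \left(k^{4} - 2 k^{3} + 3 k^{2} - 4 k - 4\right)

The ratio is (5*k**4 + 22*k**3 + 43*k**2 + 38*k + 6)/(5*k**4 + 2*k**3 + 7*k**2 - 2*k - 6).
Factor: A=1; B=1; C=k**4 + 2*k**3/5 + 7*k**2/5 - 2*k/5 - 6/5.
Key eq: (1)·f(k+1) = (1)·f(k) + (k**4 + 2*k**3/5 + 7*k**2/5 - 2*k/5 - 6/5).
d = 5 from the (0,0,4) case.
Solving with deg f ≤ 5: f(k) = k*(k - 2)*(k**3 + 3*k + 2)/5.
Then R = B(k−1)f/C = k*(k - 2)*(k**3 + 3*k + 2)/(5*k**4 + 2*k**3 + 7*k**2 - 2*k - 6), so s_k = R(k)·t_k = k*(k**4 - 2*k**3 + 3*k**2 - 4*k - 4).
Δs = 5*k**4 + 2*k**3 + 7*k**2 - 2*k - 6, as required.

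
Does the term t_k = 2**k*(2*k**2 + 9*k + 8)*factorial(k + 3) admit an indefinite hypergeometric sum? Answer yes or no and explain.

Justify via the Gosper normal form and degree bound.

Yes. s_k = 2**k*k*factorial(k + 3).

Compute t_(k+1)/t_k: get 2*(2*k**3 + 21*k**2 + 71*k + 76)/(2*k**2 + 9*k + 8).
Normal form (A,B,C) = (2*k + 8, 1, k**2 + 9*k/2 + 4).
Solve (2*k + 8)·f(k+1) − (1)·f(k) = k**2 + 9*k/2 + 4.
deg f ≤ 1 (via 1,0,2).
A polynomial solution: f(k) = k/2.
Get s_k = R·t_k = 2**k*k*factorial(k + 3) with R(k) = B(k−1)f(k)/C(k) = k/(2*k**2 + 9*k + 8).
s_(k+1) − s_k = 2**k*(2*k**2 + 9*k + 8)*factorial(k + 3) = t_k.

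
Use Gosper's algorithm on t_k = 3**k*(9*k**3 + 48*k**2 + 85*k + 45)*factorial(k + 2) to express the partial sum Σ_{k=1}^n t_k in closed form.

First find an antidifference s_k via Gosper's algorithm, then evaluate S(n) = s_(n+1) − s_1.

S(n) = 9*3**n*n**2*factorial(n + 3) + 24*3**n*n*factorial(n + 3) + 15*3**n*factorial(n + 3) - 90

r(k) = 3*(9*k**4 + 102*k**3 + 433*k**2 + 811*k + 561)/(9*k**3 + 48*k**2 + 85*k + 45) after simplifying.
Factor: A=3*k + 9; B=1; C=k**3 + 16*k**2/3 + 85*k/9 + 5.
Set up (3*k + 9)·f(k+1) − (1)·f(k) − (k**3 + 16*k**2/3 + 85*k/9 + 5) = 0.
Degrees (1,0,3) ⇒ d ≤ 2.
Solve for f: f(k) = k*(3*k + 2)/9 (degree 2 ≤ 2).
Certificate R = B(k−1)f/C = k*(3*k + 2)/(9*k**3 + 48*k**2 + 85*k + 45) gives s_k = 3**k*k*(3*k + 2)*factorial(k + 2).
Verify: 3**k*(9*k**3 + 48*k**2 + 85*k + 45)*factorial(k + 2) matches t_k.
Σ_(k=1)^n t_k = s_(n+1) − s_(1) = (3**(n + 1)*(n + 1)*(3*n + 5)*factorial(n + 3)) − (90), i.e. 9*3**n*n**2*factorial(n + 3) + 24*3**n*n*factorial(n + 3) + 15*3**n*factorial(n + 3) - 90.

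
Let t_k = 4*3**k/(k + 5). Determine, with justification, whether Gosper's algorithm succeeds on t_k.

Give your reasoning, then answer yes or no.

No — key equation has no polynomial f.

The ratio is 3*(k + 5)/(k + 6).
Gosper form: A/B · C(k+1)/C(k) with A=3*k + 15, B=k + 6, C=1.
Solve (3*k + 15)·f(k+1) − (k + 5)·f(k) = 1.
d = -1 from the (1,1,0) case.
d = -1 < 0 ⇒ no nonzero polynomial f; not summable.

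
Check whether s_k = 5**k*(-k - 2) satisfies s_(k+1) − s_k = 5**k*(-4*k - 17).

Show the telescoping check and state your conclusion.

s_(k+1) = 5**(k + 1)*(-k - 3)
s_(k+1) − s_k = 5**k*(-4*k - 13)
(s_(k+1) − s_k) − t_k = 4*5**k

Invalid: residual 4*5**k ≠ 0.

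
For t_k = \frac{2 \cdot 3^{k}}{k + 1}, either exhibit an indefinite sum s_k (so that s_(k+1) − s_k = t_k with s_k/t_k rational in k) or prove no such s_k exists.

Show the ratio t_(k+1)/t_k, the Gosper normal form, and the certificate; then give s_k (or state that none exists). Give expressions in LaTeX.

Ratio r(k) = 3*(k + 1)/(k + 2).
A = 3*k + 3, B = k + 2, C = 1.
Solve (3*k + 3)·f(k+1) − (k + 1)·f(k) = 1.
From deg A=1, deg B=1, deg C=0: d=-1.
Bound -1 < 0, so the key equation has no polynomial solution.

none (Gosper's algorithm certifies no s_k)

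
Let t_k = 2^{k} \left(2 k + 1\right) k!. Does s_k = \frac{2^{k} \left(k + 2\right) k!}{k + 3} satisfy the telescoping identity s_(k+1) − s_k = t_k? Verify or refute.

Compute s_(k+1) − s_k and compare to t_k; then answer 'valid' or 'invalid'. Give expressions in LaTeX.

Invalid: residual - \frac{2^{k} \left(2 k^{2} + 7 k + 2\right) k!}{\left(k + 3\right) \left(k + 4\right)} ≠ 0.

s_(k+1) = 2**(k + 1)*(k + 3)*factorial(k + 1)/(k + 4)
s_(k+1) − s_k = 2**k*(2*k + 5)*(k**2 + 4*k + 2)*factorial(k)/((k + 3)*(k + 4))
(s_(k+1) − s_k) − t_k = -2**k*(2*k**2 + 7*k + 2)*factorial(k)/((k + 3)*(k + 4))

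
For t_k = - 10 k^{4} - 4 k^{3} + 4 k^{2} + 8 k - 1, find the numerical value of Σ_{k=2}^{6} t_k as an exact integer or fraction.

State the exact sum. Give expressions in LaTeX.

Step 1: r(k) = (10*k**4 + 44*k**3 + 68*k**2 + 36*k + 3)/(10*k**4 + 4*k**3 - 4*k**2 - 8*k + 1).
Gosper form: A/B · C(k+1)/C(k) with A=1, B=1, C=k**4 + 2*k**3/5 - 2*k**2/5 - 4*k/5 + 1/10.
Need (1)·f(k+1) − (1)·f(k) = k**4 + 2*k**3/5 - 2*k**2/5 - 4*k/5 + 1/10.
From deg A=0, deg B=0, deg C=4: d=5.
A polynomial solution: f(k) = k*(2*k**4 - 4*k**3 - k + 4)/10.
R(k) = B(k−1)·f(k)/C(k) = k*(2*k**4 - 4*k**3 - k + 4)/(10*k**4 + 4*k**3 - 4*k**2 - 8*k + 1); s_k = R·t_k = k*(-2*k**4 + 4*k**3 + k - 4).
Δs = -10*k**4 - 4*k**3 + 4*k**2 + 8*k - 1, as required.
Σ_(k=2)^(6) t_k = s_(7) − s_(2) = -23989 − (-4) = -23985.

Σ = -23985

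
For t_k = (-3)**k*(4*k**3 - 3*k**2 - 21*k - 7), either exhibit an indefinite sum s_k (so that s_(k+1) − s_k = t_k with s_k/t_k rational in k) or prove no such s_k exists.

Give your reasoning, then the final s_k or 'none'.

Step 1: r(k) = 3*(-4*k**3 - 9*k**2 + 15*k + 27)/(4*k**3 - 3*k**2 - 21*k - 7).
A = -3, B = 1, C = k**3 - 3*k**2/4 - 21*k/4 - 7/4.
Set up (-3)·f(k+1) − (1)·f(k) − (k**3 - 3*k**2/4 - 21*k/4 - 7/4) = 0.
d = 3 from the (0,0,3) case.
Match coefficients ⇒ f(k) = -(k**3 - 3*k**2 - 3*k + 2)/4.
Get s_k = R·t_k = (-3)**k*(-k**3 + 3*k**2 + 3*k - 2) with R(k) = B(k−1)f(k)/C(k) = -(k**3 - 3*k**2 - 3*k + 2)/(4*k**3 - 3*k**2 - 21*k - 7).
Check: Δs_k = (-3)**k*(4*k**3 - 3*k**2 - 21*k - 7). ✓

s_k = (-3)**k*(-k**3 + 3*k**2 + 3*k - 2)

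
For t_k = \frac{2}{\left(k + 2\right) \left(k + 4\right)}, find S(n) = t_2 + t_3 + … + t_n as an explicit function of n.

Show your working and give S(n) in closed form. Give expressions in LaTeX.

S(n) = \frac{9 n^{2} + 23 n - 32}{20 \left(n^{2} + 7 n + 12\right)}

Compute t_(k+1)/t_k: get (k + 2)*(k + 4)/((k + 3)*(k + 5)).
Take A(k)=k + 2, B(k)=k + 5, C(k)=k + 3.
Set up (k + 2)·f(k+1) − (k + 4)·f(k) − (k + 3) = 0.
d = 2 from the (1,1,1) case.
Solve for f: f(k) = k*(5*k + 13)/12 (degree 2 ≤ 2).
So s_k = (B(k−1)f/C)·t_k = (k*(k + 4)*(5*k + 13)/(12*(k + 3)))·t_k = k*(5*k + 13)/(6*(k + 2)*(k + 3)).
Δs = 2/(k**2 + 6*k + 8), as required.
s_(n+1) = (5*n**2 + 23*n + 18)/(6*(n**2 + 7*n + 12)) and s_(2) = 23/60, so S(n) = (9*n**2 + 23*n - 32)/(20*(n**2 + 7*n + 12)).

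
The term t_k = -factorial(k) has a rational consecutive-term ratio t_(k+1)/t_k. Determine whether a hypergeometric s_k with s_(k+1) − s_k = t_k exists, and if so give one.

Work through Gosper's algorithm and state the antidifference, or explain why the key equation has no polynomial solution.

Compute t_(k+1)/t_k: get k + 1.
So A=k + 1 and B=1, with C=1.
Need (k + 1)·f(k+1) − (1)·f(k) = 1.
From deg A=1, deg B=0, deg C=0: d=-1.
deg f ≤ -1 is impossible — no certificate.

none — t_k is not Gosper-summable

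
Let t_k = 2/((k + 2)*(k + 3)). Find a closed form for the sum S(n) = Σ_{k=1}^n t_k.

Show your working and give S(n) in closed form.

S(n) = 2*n/(3*(n + 3))

Compute t_(k+1)/t_k: get (k + 2)/(k + 4).
Gosper form: A/B · C(k+1)/C(k) with A=k + 2, B=k + 4, C=1.
Set up (k + 2)·f(k+1) − (k + 3)·f(k) − (1) = 0.
deg f ≤ 1 (via 1,1,0).
Match coefficients ⇒ f(k) = k/2.
So s_k = (B(k−1)f/C)·t_k = (k*(k + 3)/2)·t_k = k/(k + 2).
Verify: 2/(k**2 + 5*k + 6) matches t_k.
Evaluate: s_(n+1) = (n + 1)/(n + 3); subtract s_(1) = 1/3 ⇒ S(n) = 2*n/(3*(n + 3)).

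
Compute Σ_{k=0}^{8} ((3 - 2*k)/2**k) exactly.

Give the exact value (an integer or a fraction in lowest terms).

Σ = 529/256

Ratio r(k) = (2*k - 1)/(2*(2*k - 3)).
Gosper form: A/B · C(k+1)/C(k) with A=1/2, B=1, C=k - 3/2.
Solve (1/2)·f(k+1) − (1)·f(k) = k - 3/2.
d = 1 from the (0,0,1) case.
A polynomial solution: f(k) = 1 - 2*k.
Certificate R = B(k−1)f/C = -2*(2*k - 1)/(2*k - 3) gives s_k = 2*(2*k - 1)/2**k.
Δs = (3 - 2*k)/2**k, as required.
Sum = s_(9) − s_(0); s_(9) = 17/256, s_(0) = -2 ⇒ 529/256.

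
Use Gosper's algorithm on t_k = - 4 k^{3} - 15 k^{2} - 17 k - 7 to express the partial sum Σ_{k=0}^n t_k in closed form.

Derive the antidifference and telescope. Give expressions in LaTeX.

S(n) = - n^{4} - 7 n^{3} - 17 n^{2} - 18 n - 7

The ratio is (4*k**3 + 27*k**2 + 59*k + 43)/(4*k**3 + 15*k**2 + 17*k + 7).
So A=1 and B=1, with C=k**3 + 15*k**2/4 + 17*k/4 + 7/4.
f must satisfy (1)·f(k+1) − (1)·f(k) = k**3 + 15*k**2/4 + 17*k/4 + 7/4.
Bound: deg f ≤ 4.
A polynomial solution: f(k) = k*(k**3 + 3*k**2 + 2*k + 1)/4.
Certificate R = B(k−1)f/C = k*(k**3 + 3*k**2 + 2*k + 1)/(4*k**3 + 15*k**2 + 17*k + 7) gives s_k = k*(-k**3 - 3*k**2 - 2*k - 1).
Verify: -4*k**3 - 15*k**2 - 17*k - 7 matches t_k.
Evaluate: s_(n+1) = -n**4 - 7*n**3 - 17*n**2 - 18*n - 7; subtract s_(0) = 0 ⇒ S(n) = -n**4 - 7*n**3 - 17*n**2 - 18*n - 7.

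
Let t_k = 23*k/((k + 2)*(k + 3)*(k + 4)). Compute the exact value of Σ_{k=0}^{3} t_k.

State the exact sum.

Σ = 23/21

The ratio is (k + 1)*(k + 2)/(k*(k + 5)).
Take A(k)=k + 2, B(k)=k + 5, C(k)=k.
Key eq: (k + 2)·f(k+1) = (k + 4)·f(k) + (k).
Degrees (1,1,1) ⇒ d ≤ 2.
A polynomial solution: f(k) = k*(k - 1)/6.
Then R = B(k−1)f/C = (k - 1)*(k + 4)/6, so s_k = R(k)·t_k = 23*k*(k - 1)/(6*(k + 2)*(k + 3)).
Δs = 23*k/(k**3 + 9*k**2 + 26*k + 24), as required.
Telescoping: Σ = s_(4) − s_(0) = 23/21 − (0) = 23/21.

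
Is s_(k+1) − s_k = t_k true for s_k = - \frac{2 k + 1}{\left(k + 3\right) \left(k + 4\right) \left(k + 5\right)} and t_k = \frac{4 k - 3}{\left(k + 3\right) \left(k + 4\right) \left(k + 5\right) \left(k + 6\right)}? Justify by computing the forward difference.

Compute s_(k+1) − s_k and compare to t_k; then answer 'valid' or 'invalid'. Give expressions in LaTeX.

Valid: the claim telescopes to t_k.

s_(k+1) = (-2*k - 3)/((k + 4)*(k + 5)*(k + 6))
s_(k+1) − s_k = (4*k - 3)/(k**4 + 18*k**3 + 119*k**2 + 342*k + 360)
(s_(k+1) − s_k) − t_k = 0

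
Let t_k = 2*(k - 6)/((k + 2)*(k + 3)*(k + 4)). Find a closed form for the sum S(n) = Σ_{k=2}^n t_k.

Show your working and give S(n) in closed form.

Compute t_(k+1)/t_k: get (k - 5)*(k + 2)/((k - 6)*(k + 5)).
A = k + 2, B = k + 5, C = k - 6.
Need (k + 2)·f(k+1) − (k + 4)·f(k) = k - 6.
From deg A=1, deg B=1, deg C=1: d=2.
Solve for f: f(k) = -k*(k + 8)/3 (degree 2 ≤ 2).
Get s_k = R·t_k = 2*k*(-k - 8)/(3*(k + 2)*(k + 3)) with R(k) = B(k−1)f(k)/C(k) = -k*(k + 4)*(k + 8)/(3*(k - 6)).
Verify: 2*(k - 6)/(k**3 + 9*k**2 + 26*k + 24) matches t_k.
Evaluate: s_(n+1) = 2*(-n**2 - 10*n - 9)/(3*(n**2 + 7*n + 12)); subtract s_(2) = -2/3 ⇒ S(n) = 2*(1 - n)/(n**2 + 7*n + 12).

S(n) = 2*(1 - n)/(n**2 + 7*n + 12)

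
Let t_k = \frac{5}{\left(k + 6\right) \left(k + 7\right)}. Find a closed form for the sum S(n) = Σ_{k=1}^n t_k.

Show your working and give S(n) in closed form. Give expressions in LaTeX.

S(n) = \frac{5 n}{7 \left(n + 7\right)}

Compute t_(k+1)/t_k: get (k + 6)/(k + 8).
Take A(k)=k + 6, B(k)=k + 8, C(k)=1.
Set up (k + 6)·f(k+1) − (k + 7)·f(k) − (1) = 0.
d = 1 from the (1,1,0) case.
A polynomial solution: f(k) = k/6.
Certificate R = B(k−1)f/C = k*(k + 7)/6 gives s_k = 5*k/(6*(k + 6)).
Check: Δs_k = 5/(k**2 + 13*k + 42). ✓
s_(n+1) = 5*(n + 1)/(6*(n + 7)) and s_(1) = 5/42, so S(n) = 5*n/(7*(n + 7)).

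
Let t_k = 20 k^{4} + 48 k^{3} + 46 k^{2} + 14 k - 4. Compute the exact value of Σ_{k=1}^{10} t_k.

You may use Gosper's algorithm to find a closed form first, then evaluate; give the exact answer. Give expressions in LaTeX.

t_(k+1)/t_k = (10*k**4 + 64*k**3 + 155*k**2 + 165*k + 62)/(10*k**4 + 24*k**3 + 23*k**2 + 7*k - 2).
A = 1, B = 1, C = k**4 + 12*k**3/5 + 23*k**2/10 + 7*k/10 - 1/5.
Key eq: (1)·f(k+1) = (1)·f(k) + (k**4 + 12*k**3/5 + 23*k**2/10 + 7*k/10 - 1/5).
d = 5 from the (0,0,4) case.
Solve for f: f(k) = k*(k + 1)*(2*k**3 - k**2 - 2)/10 (degree 5 ≤ 5).
Then R = B(k−1)f/C = k*(2*k**3 - k**2 - 2)/(10*k**3 + 14*k**2 + 9*k - 2), so s_k = R(k)·t_k = 2*k*(2*k**4 + k**3 - k**2 - 2*k - 2).
Check: Δs_k = 20*k**4 + 48*k**3 + 46*k**2 + 14*k - 4. ✓
Σ_(k=1)^(10) t_k = s_(11) − s_(1) = 670296 − (-4) = 670300.

Σ = 670300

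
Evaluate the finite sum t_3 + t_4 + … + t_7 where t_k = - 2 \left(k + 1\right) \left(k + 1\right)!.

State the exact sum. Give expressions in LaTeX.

t_(k+1)/t_k = (k + 2)**2/(k + 1).
Take A(k)=k + 2, B(k)=1, C(k)=k + 1.
Solve (k + 2)·f(k+1) − (1)·f(k) = k + 1.
d = 0 from the (1,0,1) case.
Solving with deg f ≤ 0: f(k) = 1.
Get s_k = R·t_k = -2*factorial(k + 1) with R(k) = B(k−1)f(k)/C(k) = 1/(k + 1).
Verify: -2*(k + 1)*factorial(k + 1) matches t_k.
Sum = s_(8) − s_(3); s_(8) = -725760, s_(3) = -48 ⇒ -725712.

Σ = -725712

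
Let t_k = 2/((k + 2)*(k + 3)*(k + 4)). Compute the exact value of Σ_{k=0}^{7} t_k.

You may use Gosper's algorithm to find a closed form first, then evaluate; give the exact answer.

Σ = 26/165

Compute t_(k+1)/t_k: get (k + 2)/(k + 5).
Gosper form: A/B · C(k+1)/C(k) with A=k + 2, B=k + 5, C=1.
Key eq: (k + 2)·f(k+1) = (k + 4)·f(k) + (1).
From deg A=1, deg B=1, deg C=0: d=2.
Solving with deg f ≤ 2: f(k) = k*(k + 5)/12.
Then R = B(k−1)f/C = k*(k + 4)*(k + 5)/12, so s_k = R(k)·t_k = k*(k + 5)/(6*(k + 2)*(k + 3)).
Check: Δs_k = 2/(k**3 + 9*k**2 + 26*k + 24). ✓
Evaluate s at k=8 and k=0: 26/165 and 0; difference 26/165.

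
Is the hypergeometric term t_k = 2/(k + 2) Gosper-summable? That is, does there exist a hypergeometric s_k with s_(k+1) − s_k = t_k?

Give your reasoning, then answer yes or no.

r(k) = (k + 2)/(k + 3) after simplifying.
Gosper form: A/B · C(k+1)/C(k) with A=k + 2, B=k + 3, C=1.
Need (k + 2)·f(k+1) − (k + 2)·f(k) = 1.
d = 0 from the (1,1,0) case.
Write f(k) = c0. Then LHS − RHS = -1, requiring -1 = 0: contradictory. No certificate.

No — the linear system for f has no solution.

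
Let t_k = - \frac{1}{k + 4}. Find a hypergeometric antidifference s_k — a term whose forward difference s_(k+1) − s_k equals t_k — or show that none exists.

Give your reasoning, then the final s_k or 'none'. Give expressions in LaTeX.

no hypergeometric antidifference exists

Ratio r(k) = (k + 4)/(k + 5).
Factor: A=k + 4; B=k + 5; C=1.
Solve (k + 4)·f(k+1) − (k + 4)·f(k) = 1.
Degrees (1,1,0) ⇒ d ≤ 0.
Write f(k) = c0. Then LHS − RHS = -1, requiring -1 = 0: contradictory. No certificate.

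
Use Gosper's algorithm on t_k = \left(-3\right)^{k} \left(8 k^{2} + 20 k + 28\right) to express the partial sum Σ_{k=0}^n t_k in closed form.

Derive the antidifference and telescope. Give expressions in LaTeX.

Step 1: r(k) = 3*(-2*k**2 - 9*k - 14)/(2*k**2 + 5*k + 7).
Normal form (A,B,C) = (-3, 1, k**2 + 5*k/2 + 7/2).
Solve (-3)·f(k+1) − (1)·f(k) = k**2 + 5*k/2 + 7/2.
Bound: deg f ≤ 2.
Coefficient equations give f(k) = -(k**2 + k + 2)/4.
Then R = B(k−1)f/C = -(k**2 + k + 2)/(2*(2*k**2 + 5*k + 7)), so s_k = R(k)·t_k = -2*(-3)**k*(k**2 + k + 2).
Check: Δs_k = (-3)**k*(8*k**2 + 20*k + 28). ✓
Telescope: S(n) = s_(n+1) − s_(0) = 6*(-3)**n*(n**2 + 3*n + 4) − (-4) = 6*(-3)**n*n**2 + 18*(-3)**n*n + 24*(-3)**n + 4.

S(n) = 6 \left(-3\right)^{n} n^{2} + 18 \left(-3\right)^{n} n + 24 \left(-3\right)^{n} + 4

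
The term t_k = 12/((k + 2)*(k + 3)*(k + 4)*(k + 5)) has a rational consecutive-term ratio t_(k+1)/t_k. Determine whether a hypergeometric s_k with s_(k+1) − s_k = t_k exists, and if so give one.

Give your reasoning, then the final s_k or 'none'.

s_k = k*(k**2 + 9*k + 26)/(6*(k + 2)*(k + 3)*(k + 4))

Ratio r(k) = (k + 2)/(k + 6).
So A=k + 2 and B=k + 6, with C=1.
Solve (k + 2)·f(k+1) − (k + 5)·f(k) = 1.
Degrees (1,1,0) ⇒ d ≤ 3.
Match coefficients ⇒ f(k) = k*(k**2 + 9*k + 26)/72.
So s_k = (B(k−1)f/C)·t_k = (k*(k + 5)*(k**2 + 9*k + 26)/72)·t_k = k*(k**2 + 9*k + 26)/(6*(k + 2)*(k + 3)*(k + 4)).
Δs = 12/(k**4 + 14*k**3 + 71*k**2 + 154*k + 120), as required.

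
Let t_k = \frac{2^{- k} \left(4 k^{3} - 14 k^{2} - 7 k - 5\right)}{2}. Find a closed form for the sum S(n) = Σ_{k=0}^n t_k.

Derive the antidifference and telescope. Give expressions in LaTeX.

S(n) = 2^{- n - 1} \left(- 2^{n + 2} - 4 n^{3} - 10 n^{2} - 9 n - 1\right)

Compute t_(k+1)/t_k: get (4*k**3 - 2*k**2 - 23*k - 22)/(2*(4*k**3 - 14*k**2 - 7*k - 5)).
So A=1/2 and B=1, with C=k**3 - 7*k**2/2 - 7*k/4 - 5/4.
Solve (1/2)·f(k+1) − (1)·f(k) = k**3 - 7*k**2/2 - 7*k/4 - 5/4.
Bound: deg f ≤ 3.
A polynomial solution: f(k) = -(4*k**3 - 2*k**2 + k - 2)/2.
R(k) = B(k−1)·f(k)/C(k) = -2*(4*k**3 - 2*k**2 + k - 2)/(4*k**3 - 14*k**2 - 7*k - 5); s_k = R·t_k = (-4*k**3 + 2*k**2 - k + 2)/2**k.
s_(k+1) − s_k = (4*k**3 - 14*k**2 - 7*k - 5)/(2*2**k) = t_k.
s_(n+1) = 2**(-n - 1)*(-4*n**3 - 10*n**2 - 9*n - 1) and s_(0) = 2, so S(n) = 2**(-n - 1)*(-2**(n + 2) - 4*n**3 - 10*n**2 - 9*n - 1).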